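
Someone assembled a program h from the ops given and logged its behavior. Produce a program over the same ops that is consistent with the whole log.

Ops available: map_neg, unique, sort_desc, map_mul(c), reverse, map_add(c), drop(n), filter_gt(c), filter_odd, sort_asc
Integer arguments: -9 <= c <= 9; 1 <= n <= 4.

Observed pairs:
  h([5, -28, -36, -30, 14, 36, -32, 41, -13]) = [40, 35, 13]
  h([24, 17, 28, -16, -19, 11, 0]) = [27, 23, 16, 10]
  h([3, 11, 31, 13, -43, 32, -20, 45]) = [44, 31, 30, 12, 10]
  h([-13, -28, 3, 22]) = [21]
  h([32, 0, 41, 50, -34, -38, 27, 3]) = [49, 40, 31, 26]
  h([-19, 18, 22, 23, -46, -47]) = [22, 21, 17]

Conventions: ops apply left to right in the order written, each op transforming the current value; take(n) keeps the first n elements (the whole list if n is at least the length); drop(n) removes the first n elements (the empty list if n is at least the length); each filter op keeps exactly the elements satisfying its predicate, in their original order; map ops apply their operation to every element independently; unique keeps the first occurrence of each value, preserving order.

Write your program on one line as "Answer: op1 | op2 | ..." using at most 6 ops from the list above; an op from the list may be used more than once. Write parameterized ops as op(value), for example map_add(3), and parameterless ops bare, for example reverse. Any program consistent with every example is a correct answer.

reverse | sort_asc | filter_gt(2) | sort_desc | map_add(-1) | filter_gt(6)

Check, running the answer program on each example:
  [5, -28, -36, -30, 14, 36, -32, 41, -13] -> [-13, 41, -32, 36, 14, -30, -36, -28, 5] -> [-36, -32, -30, -28, -13, 5, 14, 36, 41] -> [5, 14, 36, 41] -> [41, 36, 14, 5] -> [40, 35, 13, 4] -> [40, 35, 13]
  [24, 17, 28, -16, -19, 11, 0] -> [0, 11, -19, -16, 28, 17, 24] -> [-19, -16, 0, 11, 17, 24, 28] -> [11, 17, 24, 28] -> [28, 24, 17, 11] -> [27, 23, 16, 10] -> [27, 23, 16, 10]
  [3, 11, 31, 13, -43, 32, -20, 45] -> [45, -20, 32, -43, 13, 31, 11, 3] -> [-43, -20, 3, 11, 13, 31, 32, 45] -> [3, 11, 13, 31, 32, 45] -> [45, 32, 31, 13, 11, 3] -> [44, 31, 30, 12, 10, 2] -> [44, 31, 30, 12, 10]
  [-13, -28, 3, 22] -> [22, 3, -28, -13] -> [-28, -13, 3, 22] -> [3, 22] -> [22, 3] -> [21, 2] -> [21]
  [32, 0, 41, 50, -34, -38, 27, 3] -> [3, 27, -38, -34, 50, 41, 0, 32] -> [-38, -34, 0, 3, 27, 32, 41, 50] -> [3, 27, 32, 41, 50] -> [50, 41, 32, 27, 3] -> [49, 40, 31, 26, 2] -> [49, 40, 31, 26]
  [-19, 18, 22, 23, -46, -47] -> [-47, -46, 23, 22, 18, -19] -> [-47, -46, -19, 18, 22, 23] -> [18, 22, 23] -> [23, 22, 18] -> [22, 21, 17] -> [22, 21, 17]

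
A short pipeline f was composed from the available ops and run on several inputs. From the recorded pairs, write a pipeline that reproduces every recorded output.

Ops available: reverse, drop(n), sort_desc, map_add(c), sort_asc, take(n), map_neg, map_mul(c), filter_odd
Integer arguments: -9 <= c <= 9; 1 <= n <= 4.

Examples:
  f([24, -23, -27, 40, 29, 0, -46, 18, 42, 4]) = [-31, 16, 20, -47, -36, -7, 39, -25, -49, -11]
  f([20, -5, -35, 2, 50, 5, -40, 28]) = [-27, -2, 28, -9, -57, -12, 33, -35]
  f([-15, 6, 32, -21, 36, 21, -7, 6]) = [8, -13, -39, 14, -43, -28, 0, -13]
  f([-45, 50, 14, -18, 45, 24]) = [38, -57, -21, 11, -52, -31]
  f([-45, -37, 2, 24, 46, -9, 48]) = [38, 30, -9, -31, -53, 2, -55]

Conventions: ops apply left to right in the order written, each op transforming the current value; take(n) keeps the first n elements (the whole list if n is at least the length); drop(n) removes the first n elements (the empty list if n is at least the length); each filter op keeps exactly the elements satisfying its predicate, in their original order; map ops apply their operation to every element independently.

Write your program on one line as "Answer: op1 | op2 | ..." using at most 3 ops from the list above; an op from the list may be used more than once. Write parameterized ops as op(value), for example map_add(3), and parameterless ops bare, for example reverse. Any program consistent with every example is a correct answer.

map_add(7) | map_neg

Check, running the answer program on each example:
  [24, -23, -27, 40, 29, 0, -46, 18, 42, 4] -> [31, -16, -20, 47, 36, 7, -39, 25, 49, 11] -> [-31, 16, 20, -47, -36, -7, 39, -25, -49, -11]
  [20, -5, -35, 2, 50, 5, -40, 28] -> [27, 2, -28, 9, 57, 12, -33, 35] -> [-27, -2, 28, -9, -57, -12, 33, -35]
  [-15, 6, 32, -21, 36, 21, -7, 6] -> [-8, 13, 39, -14, 43, 28, 0, 13] -> [8, -13, -39, 14, -43, -28, 0, -13]
  [-45, 50, 14, -18, 45, 24] -> [-38, 57, 21, -11, 52, 31] -> [38, -57, -21, 11, -52, -31]
  [-45, -37, 2, 24, 46, -9, 48] -> [-38, -30, 9, 31, 53, -2, 55] -> [38, 30, -9, -31, -53, 2, -55]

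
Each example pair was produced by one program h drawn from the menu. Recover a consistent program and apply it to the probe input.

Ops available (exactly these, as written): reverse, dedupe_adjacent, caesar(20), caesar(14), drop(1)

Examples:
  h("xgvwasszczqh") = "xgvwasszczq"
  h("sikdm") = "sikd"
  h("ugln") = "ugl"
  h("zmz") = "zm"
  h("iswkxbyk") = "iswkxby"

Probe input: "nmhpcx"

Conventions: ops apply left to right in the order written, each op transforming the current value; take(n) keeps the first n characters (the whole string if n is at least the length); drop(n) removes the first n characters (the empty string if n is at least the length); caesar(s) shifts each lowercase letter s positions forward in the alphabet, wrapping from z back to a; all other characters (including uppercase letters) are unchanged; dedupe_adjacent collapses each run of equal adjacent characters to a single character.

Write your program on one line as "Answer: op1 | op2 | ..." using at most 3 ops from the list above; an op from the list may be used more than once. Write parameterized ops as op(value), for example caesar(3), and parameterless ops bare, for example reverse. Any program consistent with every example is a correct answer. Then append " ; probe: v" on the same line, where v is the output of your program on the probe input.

reverse | drop(1) | reverse ; probe: "nmhpc"

Check, running the answer program on each example:
  "xgvwasszczqh" -> "hqzczssawvgx" -> "qzczssawvgx" -> "xgvwasszczq"
  "sikdm" -> "mdkis" -> "dkis" -> "sikd"
  "ugln" -> "nlgu" -> "lgu" -> "ugl"
  "zmz" -> "zmz" -> "mz" -> "zm"
  "iswkxbyk" -> "kybxkwsi" -> "ybxkwsi" -> "iswkxby"
  probe: "nmhpcx" -> "xcphmn" -> "cphmn" -> "nmhpc"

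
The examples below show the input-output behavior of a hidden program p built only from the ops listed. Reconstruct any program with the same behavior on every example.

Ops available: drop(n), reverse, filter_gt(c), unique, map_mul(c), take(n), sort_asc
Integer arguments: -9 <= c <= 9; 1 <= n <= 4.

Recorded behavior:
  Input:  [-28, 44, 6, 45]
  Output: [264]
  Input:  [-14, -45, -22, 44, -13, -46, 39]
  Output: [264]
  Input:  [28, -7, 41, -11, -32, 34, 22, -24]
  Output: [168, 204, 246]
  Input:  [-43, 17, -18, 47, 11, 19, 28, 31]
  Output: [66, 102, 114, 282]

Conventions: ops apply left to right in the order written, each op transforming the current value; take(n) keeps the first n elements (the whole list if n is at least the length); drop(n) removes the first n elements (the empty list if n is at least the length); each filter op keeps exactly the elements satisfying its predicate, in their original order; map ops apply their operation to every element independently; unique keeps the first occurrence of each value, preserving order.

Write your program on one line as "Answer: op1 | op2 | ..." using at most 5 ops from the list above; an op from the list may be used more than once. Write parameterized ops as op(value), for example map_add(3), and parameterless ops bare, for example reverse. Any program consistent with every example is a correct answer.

reverse | drop(2) | sort_asc | map_mul(6) | filter_gt(-8)

Check, running the answer program on each example:
  [-28, 44, 6, 45] -> [45, 6, 44, -28] -> [44, -28] -> [-28, 44] -> [-168, 264] -> [264]
  [-14, -45, -22, 44, -13, -46, 39] -> [39, -46, -13, 44, -22, -45, -14] -> [-13, 44, -22, -45, -14] -> [-45, -22, -14, -13, 44] -> [-270, -132, -84, -78, 264] -> [264]
  [28, -7, 41, -11, -32, 34, 22, -24] -> [-24, 22, 34, -32, -11, 41, -7, 28] -> [34, -32, -11, 41, -7, 28] -> [-32, -11, -7, 28, 34, 41] -> [-192, -66, -42, 168, 204, 246] -> [168, 204, 246]
  [-43, 17, -18, 47, 11, 19, 28, 31] -> [31, 28, 19, 11, 47, -18, 17, -43] -> [19, 11, 47, -18, 17, -43] -> [-43, -18, 11, 17, 19, 47] -> [-258, -108, 66, 102, 114, 282] -> [66, 102, 114, 282]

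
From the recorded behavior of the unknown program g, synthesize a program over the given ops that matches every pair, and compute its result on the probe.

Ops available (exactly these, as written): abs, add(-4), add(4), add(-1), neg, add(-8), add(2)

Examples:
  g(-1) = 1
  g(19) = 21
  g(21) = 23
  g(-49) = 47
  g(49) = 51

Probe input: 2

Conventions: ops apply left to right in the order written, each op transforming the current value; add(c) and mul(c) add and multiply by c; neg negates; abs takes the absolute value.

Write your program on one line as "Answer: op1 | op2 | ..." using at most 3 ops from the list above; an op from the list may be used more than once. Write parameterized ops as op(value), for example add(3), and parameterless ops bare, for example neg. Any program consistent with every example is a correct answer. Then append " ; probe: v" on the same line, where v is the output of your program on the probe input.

add(2) | neg | abs ; probe: 4

Check, running the answer program on each example:
  -1 -> 1 -> -1 -> 1
  19 -> 21 -> -21 -> 21
  21 -> 23 -> -23 -> 23
  -49 -> -47 -> 47 -> 47
  49 -> 51 -> -51 -> 51
  probe: 2 -> 4 -> -4 -> 4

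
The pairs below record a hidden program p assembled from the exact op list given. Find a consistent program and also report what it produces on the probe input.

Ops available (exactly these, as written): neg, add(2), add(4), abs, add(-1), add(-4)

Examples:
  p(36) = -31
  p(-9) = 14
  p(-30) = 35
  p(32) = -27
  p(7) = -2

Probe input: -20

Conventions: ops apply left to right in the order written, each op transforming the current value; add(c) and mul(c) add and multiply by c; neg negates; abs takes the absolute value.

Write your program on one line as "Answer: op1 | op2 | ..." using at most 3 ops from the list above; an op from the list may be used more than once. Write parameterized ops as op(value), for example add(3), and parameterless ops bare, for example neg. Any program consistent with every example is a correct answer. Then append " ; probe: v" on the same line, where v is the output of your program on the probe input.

add(-4) | add(-1) | neg ; probe: 25

Check, running the answer program on each example:
  36 -> 32 -> 31 -> -31
  -9 -> -13 -> -14 -> 14
  -30 -> -34 -> -35 -> 35
  32 -> 28 -> 27 -> -27
  7 -> 3 -> 2 -> -2
  probe: -20 -> -24 -> -25 -> 25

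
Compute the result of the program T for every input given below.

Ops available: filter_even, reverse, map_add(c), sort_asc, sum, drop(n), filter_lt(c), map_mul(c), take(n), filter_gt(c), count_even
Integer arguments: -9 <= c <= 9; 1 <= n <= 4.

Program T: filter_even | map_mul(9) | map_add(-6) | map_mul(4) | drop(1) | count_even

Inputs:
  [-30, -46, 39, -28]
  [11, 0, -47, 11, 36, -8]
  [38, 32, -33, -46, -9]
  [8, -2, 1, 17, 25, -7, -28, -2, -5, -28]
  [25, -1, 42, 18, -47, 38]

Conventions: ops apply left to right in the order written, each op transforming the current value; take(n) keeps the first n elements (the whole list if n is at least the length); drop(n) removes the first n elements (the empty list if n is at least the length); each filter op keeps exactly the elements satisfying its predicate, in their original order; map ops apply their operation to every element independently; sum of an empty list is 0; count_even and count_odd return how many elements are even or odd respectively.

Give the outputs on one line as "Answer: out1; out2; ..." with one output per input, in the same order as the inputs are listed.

2; 2; 2; 4; 2

Execution, op by op:
  [-30, -46, 39, -28] -> [-30, -46, -28] -> [-270, -414, -252] -> [-276, -420, -258] -> [-1104, -1680, -1032] -> [-1680, -1032] -> 2
  [11, 0, -47, 11, 36, -8] -> [0, 36, -8] -> [0, 324, -72] -> [-6, 318, -78] -> [-24, 1272, -312] -> [1272, -312] -> 2
  [38, 32, -33, -46, -9] -> [38, 32, -46] -> [342, 288, -414] -> [336, 282, -420] -> [1344, 1128, -1680] -> [1128, -1680] -> 2
  [8, -2, 1, 17, 25, -7, -28, -2, -5, -28] -> [8, -2, -28, -2, -28] -> [72, -18, -252, -18, -252] -> [66, -24, -258, -24, -258] -> [264, -96, -1032, -96, -1032] -> [-96, -1032, -96, -1032] -> 4
  [25, -1, 42, 18, -47, 38] -> [42, 18, 38] -> [378, 162, 342] -> [372, 156, 336] -> [1488, 624, 1344] -> [624, 1344] -> 2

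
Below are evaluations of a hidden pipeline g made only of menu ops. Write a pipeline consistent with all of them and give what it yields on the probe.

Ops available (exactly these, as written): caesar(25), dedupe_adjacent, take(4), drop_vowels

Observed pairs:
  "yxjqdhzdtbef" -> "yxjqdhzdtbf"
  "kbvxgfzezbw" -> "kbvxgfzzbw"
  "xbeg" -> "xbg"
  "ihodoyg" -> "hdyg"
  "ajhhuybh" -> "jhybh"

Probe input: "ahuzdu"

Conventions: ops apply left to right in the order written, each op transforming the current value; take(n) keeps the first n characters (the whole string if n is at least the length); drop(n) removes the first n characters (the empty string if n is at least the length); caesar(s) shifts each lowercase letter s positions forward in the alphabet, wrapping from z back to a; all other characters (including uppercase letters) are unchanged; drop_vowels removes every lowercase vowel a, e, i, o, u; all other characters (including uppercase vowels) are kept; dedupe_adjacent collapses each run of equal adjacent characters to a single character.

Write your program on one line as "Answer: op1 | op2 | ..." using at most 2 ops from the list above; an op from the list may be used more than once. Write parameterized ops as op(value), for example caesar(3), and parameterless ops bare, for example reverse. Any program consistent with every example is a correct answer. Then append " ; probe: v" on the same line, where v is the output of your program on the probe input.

dedupe_adjacent | drop_vowels ; probe: "hzd"

Check, running the answer program on each example:
  "yxjqdhzdtbef" -> "yxjqdhzdtbef" -> "yxjqdhzdtbf"
  "kbvxgfzezbw" -> "kbvxgfzezbw" -> "kbvxgfzzbw"
  "xbeg" -> "xbeg" -> "xbg"
  "ihodoyg" -> "ihodoyg" -> "hdyg"
  "ajhhuybh" -> "ajhuybh" -> "jhybh"
  probe: "ahuzdu" -> "ahuzdu" -> "hzd"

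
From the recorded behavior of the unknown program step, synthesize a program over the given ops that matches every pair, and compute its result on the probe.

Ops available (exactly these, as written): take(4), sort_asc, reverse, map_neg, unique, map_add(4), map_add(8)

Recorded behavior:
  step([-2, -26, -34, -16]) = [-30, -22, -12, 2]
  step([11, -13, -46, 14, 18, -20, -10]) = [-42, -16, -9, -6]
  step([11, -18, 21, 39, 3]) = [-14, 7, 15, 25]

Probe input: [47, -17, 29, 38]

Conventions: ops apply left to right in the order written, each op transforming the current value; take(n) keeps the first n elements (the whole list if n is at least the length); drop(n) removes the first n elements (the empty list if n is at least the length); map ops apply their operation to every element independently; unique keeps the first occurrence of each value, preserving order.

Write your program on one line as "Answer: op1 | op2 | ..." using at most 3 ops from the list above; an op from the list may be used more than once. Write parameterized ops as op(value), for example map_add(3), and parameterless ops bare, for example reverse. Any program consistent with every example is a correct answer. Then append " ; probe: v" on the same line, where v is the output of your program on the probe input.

sort_asc | take(4) | map_add(4) ; probe: [-13, 33, 42, 51]

Check, running the answer program on each example:
  [-2, -26, -34, -16] -> [-34, -26, -16, -2] -> [-34, -26, -16, -2] -> [-30, -22, -12, 2]
  [11, -13, -46, 14, 18, -20, -10] -> [-46, -20, -13, -10, 11, 14, 18] -> [-46, -20, -13, -10] -> [-42, -16, -9, -6]
  [11, -18, 21, 39, 3] -> [-18, 3, 11, 21, 39] -> [-18, 3, 11, 21] -> [-14, 7, 15, 25]
  probe: [47, -17, 29, 38] -> [-17, 29, 38, 47] -> [-17, 29, 38, 47] -> [-13, 33, 42, 51]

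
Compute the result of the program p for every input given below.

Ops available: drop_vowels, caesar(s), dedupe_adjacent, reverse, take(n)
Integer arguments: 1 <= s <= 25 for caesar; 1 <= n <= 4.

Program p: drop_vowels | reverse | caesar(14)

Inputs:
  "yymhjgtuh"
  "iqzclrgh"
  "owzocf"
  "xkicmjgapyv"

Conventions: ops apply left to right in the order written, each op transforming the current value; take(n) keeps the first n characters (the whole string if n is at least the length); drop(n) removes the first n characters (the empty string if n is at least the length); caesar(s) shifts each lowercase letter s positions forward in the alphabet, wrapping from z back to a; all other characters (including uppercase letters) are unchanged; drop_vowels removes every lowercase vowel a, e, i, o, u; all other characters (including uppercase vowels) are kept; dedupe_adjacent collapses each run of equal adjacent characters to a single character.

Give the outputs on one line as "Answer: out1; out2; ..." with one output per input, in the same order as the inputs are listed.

"vhuxvamm"; "vufzqne"; "tqnk"; "jmduxaqyl"

Execution, op by op:
  "yymhjgtuh" -> "yymhjgth" -> "htgjhmyy" -> "vhuxvamm"
  "iqzclrgh" -> "qzclrgh" -> "hgrlczq" -> "vufzqne"
  "owzocf" -> "wzcf" -> "fczw" -> "tqnk"
  "xkicmjgapyv" -> "xkcmjgpyv" -> "vypgjmckx" -> "jmduxaqyl"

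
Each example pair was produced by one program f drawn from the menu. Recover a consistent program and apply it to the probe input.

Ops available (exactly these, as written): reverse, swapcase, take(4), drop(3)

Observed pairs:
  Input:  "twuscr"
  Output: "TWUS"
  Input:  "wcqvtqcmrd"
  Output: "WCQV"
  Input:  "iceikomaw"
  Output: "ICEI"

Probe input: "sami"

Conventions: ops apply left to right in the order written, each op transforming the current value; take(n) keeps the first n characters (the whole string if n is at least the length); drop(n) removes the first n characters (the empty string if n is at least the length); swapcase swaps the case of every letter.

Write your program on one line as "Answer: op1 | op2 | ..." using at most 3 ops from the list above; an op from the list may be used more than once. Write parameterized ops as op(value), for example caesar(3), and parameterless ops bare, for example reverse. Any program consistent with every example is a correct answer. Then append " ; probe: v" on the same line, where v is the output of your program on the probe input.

swapcase | take(4) ; probe: "SAMI"

Check, running the answer program on each example:
  "twuscr" -> "TWUSCR" -> "TWUS"
  "wcqvtqcmrd" -> "WCQVTQCMRD" -> "WCQV"
  "iceikomaw" -> "ICEIKOMAW" -> "ICEI"
  probe: "sami" -> "SAMI" -> "SAMI"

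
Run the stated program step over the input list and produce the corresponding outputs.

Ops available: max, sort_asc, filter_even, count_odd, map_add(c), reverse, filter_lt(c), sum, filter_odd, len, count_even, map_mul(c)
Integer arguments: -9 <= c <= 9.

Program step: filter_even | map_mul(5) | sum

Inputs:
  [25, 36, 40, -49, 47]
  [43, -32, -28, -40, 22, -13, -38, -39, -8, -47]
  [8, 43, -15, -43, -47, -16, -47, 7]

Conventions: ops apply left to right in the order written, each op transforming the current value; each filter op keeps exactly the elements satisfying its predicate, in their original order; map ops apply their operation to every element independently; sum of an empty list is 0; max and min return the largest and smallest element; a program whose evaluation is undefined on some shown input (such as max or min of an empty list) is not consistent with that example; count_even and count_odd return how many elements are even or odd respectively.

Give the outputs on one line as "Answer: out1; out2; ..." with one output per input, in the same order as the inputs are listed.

380; -620; -40

Execution, op by op:
  [25, 36, 40, -49, 47] -> [36, 40] -> [180, 200] -> 380
  [43, -32, -28, -40, 22, -13, -38, -39, -8, -47] -> [-32, -28, -40, 22, -38, -8] -> [-160, -140, -200, 110, -190, -40] -> -620
  [8, 43, -15, -43, -47, -16, -47, 7] -> [8, -16] -> [40, -80] -> -40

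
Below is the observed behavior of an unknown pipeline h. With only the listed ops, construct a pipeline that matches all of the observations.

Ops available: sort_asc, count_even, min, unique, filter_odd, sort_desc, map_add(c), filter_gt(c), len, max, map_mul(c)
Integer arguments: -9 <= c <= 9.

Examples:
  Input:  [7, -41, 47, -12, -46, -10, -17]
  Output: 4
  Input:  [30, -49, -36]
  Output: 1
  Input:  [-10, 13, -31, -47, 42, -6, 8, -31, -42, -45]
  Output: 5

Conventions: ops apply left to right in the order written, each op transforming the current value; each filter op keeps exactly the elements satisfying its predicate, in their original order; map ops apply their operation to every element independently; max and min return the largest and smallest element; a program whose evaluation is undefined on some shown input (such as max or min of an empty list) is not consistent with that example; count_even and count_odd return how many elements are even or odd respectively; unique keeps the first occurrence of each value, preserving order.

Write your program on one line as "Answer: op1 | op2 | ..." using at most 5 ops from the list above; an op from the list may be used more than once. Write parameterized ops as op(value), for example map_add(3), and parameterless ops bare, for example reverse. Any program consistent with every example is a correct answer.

filter_odd | map_mul(7) | map_add(5) | count_even

Check, running the answer program on each example:
  [7, -41, 47, -12, -46, -10, -17] -> [7, -41, 47, -17] -> [49, -287, 329, -119] -> [54, -282, 334, -114] -> 4
  [30, -49, -36] -> [-49] -> [-343] -> [-338] -> 1
  [-10, 13, -31, -47, 42, -6, 8, -31, -42, -45] -> [13, -31, -47, -31, -45] -> [91, -217, -329, -217, -315] -> [96, -212, -324, -212, -310] -> 5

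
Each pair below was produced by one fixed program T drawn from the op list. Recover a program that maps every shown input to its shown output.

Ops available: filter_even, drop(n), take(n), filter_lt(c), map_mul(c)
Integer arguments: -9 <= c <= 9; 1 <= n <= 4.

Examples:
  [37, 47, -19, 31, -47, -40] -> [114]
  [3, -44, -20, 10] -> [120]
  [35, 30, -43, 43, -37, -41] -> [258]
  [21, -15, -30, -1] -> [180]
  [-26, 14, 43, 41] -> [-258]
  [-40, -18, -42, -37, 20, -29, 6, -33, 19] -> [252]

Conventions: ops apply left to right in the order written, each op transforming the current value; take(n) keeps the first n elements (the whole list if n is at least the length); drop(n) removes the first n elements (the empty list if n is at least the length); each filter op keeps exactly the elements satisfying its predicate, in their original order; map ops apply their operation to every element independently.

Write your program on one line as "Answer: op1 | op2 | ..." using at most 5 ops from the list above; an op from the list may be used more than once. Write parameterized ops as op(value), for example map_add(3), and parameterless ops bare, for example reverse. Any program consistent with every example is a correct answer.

drop(2) | take(1) | map_mul(-1) | map_mul(6)

Check, running the answer program on each example:
  [37, 47, -19, 31, -47, -40] -> [-19, 31, -47, -40] -> [-19] -> [19] -> [114]
  [3, -44, -20, 10] -> [-20, 10] -> [-20] -> [20] -> [120]
  [35, 30, -43, 43, -37, -41] -> [-43, 43, -37, -41] -> [-43] -> [43] -> [258]
  [21, -15, -30, -1] -> [-30, -1] -> [-30] -> [30] -> [180]
  [-26, 14, 43, 41] -> [43, 41] -> [43] -> [-43] -> [-258]
  [-40, -18, -42, -37, 20, -29, 6, -33, 19] -> [-42, -37, 20, -29, 6, -33, 19] -> [-42] -> [42] -> [252]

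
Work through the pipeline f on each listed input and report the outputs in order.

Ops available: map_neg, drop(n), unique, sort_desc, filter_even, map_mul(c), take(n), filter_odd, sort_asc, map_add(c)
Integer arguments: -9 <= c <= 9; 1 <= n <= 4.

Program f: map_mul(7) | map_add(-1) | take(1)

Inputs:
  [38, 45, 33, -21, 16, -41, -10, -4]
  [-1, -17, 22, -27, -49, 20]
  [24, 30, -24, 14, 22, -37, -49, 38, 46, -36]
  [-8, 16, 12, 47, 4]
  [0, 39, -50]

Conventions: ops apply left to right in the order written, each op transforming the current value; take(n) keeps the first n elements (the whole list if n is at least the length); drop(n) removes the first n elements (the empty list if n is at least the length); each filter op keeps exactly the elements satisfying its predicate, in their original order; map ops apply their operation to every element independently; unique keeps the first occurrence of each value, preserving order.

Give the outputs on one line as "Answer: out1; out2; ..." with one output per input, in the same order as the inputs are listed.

Execution, op by op:
  [38, 45, 33, -21, 16, -41, -10, -4] -> [266, 315, 231, -147, 112, -287, -70, -28] -> [265, 314, 230, -148, 111, -288, -71, -29] -> [265]
  [-1, -17, 22, -27, -49, 20] -> [-7, -119, 154, -189, -343, 140] -> [-8, -120, 153, -190, -344, 139] -> [-8]
  [24, 30, -24, 14, 22, -37, -49, 38, 46, -36] -> [168, 210, -168, 98, 154, -259, -343, 266, 322, -252] -> [167, 209, -169, 97, 153, -260, -344, 265, 321, -253] -> [167]
  [-8, 16, 12, 47, 4] -> [-56, 112, 84, 329, 28] -> [-57, 111, 83, 328, 27] -> [-57]
  [0, 39, -50] -> [0, 273, -350] -> [-1, 272, -351] -> [-1]

[265]; [-8]; [167]; [-57]; [-1]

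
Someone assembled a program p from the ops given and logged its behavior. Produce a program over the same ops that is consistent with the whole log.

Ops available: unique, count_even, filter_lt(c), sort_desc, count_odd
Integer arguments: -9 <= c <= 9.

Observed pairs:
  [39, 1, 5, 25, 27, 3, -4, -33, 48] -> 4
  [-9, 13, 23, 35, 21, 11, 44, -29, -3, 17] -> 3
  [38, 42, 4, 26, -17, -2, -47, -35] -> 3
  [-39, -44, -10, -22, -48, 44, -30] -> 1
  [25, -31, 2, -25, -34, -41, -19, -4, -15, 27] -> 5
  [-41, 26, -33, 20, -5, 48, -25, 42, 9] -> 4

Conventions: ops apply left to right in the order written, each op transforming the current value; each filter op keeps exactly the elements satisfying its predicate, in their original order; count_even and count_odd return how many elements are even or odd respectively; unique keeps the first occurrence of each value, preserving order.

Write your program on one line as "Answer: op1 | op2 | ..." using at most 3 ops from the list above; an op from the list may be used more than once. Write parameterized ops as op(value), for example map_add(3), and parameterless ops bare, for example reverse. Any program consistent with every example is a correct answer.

sort_desc | filter_lt(8) | count_odd

Check, running the answer program on each example:
  [39, 1, 5, 25, 27, 3, -4, -33, 48] -> [48, 39, 27, 25, 5, 3, 1, -4, -33] -> [5, 3, 1, -4, -33] -> 4
  [-9, 13, 23, 35, 21, 11, 44, -29, -3, 17] -> [44, 35, 23, 21, 17, 13, 11, -3, -9, -29] -> [-3, -9, -29] -> 3
  [38, 42, 4, 26, -17, -2, -47, -35] -> [42, 38, 26, 4, -2, -17, -35, -47] -> [4, -2, -17, -35, -47] -> 3
  [-39, -44, -10, -22, -48, 44, -30] -> [44, -10, -22, -30, -39, -44, -48] -> [-10, -22, -30, -39, -44, -48] -> 1
  [25, -31, 2, -25, -34, -41, -19, -4, -15, 27] -> [27, 25, 2, -4, -15, -19, -25, -31, -34, -41] -> [2, -4, -15, -19, -25, -31, -34, -41] -> 5
  [-41, 26, -33, 20, -5, 48, -25, 42, 9] -> [48, 42, 26, 20, 9, -5, -25, -33, -41] -> [-5, -25, -33, -41] -> 4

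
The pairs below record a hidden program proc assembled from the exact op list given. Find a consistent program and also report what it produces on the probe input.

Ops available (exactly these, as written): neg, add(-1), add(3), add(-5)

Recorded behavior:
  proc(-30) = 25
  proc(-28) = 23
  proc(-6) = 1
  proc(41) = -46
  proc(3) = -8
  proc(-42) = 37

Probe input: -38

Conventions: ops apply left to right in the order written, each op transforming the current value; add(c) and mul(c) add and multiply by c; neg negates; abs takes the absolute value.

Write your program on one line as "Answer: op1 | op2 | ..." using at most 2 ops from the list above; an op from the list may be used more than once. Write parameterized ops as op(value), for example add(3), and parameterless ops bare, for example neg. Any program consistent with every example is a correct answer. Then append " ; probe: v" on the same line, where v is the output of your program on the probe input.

neg | add(-5) ; probe: 33

Check, running the answer program on each example:
  -30 -> 30 -> 25
  -28 -> 28 -> 23
  -6 -> 6 -> 1
  41 -> -41 -> -46
  3 -> -3 -> -8
  -42 -> 42 -> 37
  probe: -38 -> 38 -> 33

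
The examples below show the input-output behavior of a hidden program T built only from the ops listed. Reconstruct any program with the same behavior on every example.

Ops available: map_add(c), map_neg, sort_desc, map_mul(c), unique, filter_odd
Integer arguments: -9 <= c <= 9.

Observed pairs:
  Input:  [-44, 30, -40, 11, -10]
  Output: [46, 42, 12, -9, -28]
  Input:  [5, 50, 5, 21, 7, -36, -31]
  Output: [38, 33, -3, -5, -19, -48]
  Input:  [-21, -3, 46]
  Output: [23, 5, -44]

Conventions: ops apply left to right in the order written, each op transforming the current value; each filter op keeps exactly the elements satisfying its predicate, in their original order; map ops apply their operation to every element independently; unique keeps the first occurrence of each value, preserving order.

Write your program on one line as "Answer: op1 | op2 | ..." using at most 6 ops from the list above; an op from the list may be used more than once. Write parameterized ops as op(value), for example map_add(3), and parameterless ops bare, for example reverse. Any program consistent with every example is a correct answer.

map_neg | sort_desc | unique | map_add(-6) | map_add(8)

Check, running the answer program on each example:
  [-44, 30, -40, 11, -10] -> [44, -30, 40, -11, 10] -> [44, 40, 10, -11, -30] -> [44, 40, 10, -11, -30] -> [38, 34, 4, -17, -36] -> [46, 42, 12, -9, -28]
  [5, 50, 5, 21, 7, -36, -31] -> [-5, -50, -5, -21, -7, 36, 31] -> [36, 31, -5, -5, -7, -21, -50] -> [36, 31, -5, -7, -21, -50] -> [30, 25, -11, -13, -27, -56] -> [38, 33, -3, -5, -19, -48]
  [-21, -3, 46] -> [21, 3, -46] -> [21, 3, -46] -> [21, 3, -46] -> [15, -3, -52] -> [23, 5, -44]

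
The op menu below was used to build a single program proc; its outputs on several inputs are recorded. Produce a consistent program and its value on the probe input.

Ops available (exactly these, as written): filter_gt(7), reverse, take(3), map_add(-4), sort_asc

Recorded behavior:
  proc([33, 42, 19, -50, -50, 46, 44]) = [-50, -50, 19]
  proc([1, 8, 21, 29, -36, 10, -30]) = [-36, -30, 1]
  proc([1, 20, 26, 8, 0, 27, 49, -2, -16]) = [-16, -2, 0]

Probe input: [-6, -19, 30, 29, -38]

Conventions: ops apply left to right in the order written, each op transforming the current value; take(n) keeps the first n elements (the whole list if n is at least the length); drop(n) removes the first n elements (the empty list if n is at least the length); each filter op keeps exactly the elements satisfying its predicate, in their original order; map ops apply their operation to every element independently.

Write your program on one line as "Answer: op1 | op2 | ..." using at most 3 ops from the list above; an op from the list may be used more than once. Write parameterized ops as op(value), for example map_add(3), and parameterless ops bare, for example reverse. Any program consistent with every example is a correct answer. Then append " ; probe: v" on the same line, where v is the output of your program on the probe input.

sort_asc | take(3) ; probe: [-38, -19, -6]

Check, running the answer program on each example:
  [33, 42, 19, -50, -50, 46, 44] -> [-50, -50, 19, 33, 42, 44, 46] -> [-50, -50, 19]
  [1, 8, 21, 29, -36, 10, -30] -> [-36, -30, 1, 8, 10, 21, 29] -> [-36, -30, 1]
  [1, 20, 26, 8, 0, 27, 49, -2, -16] -> [-16, -2, 0, 1, 8, 20, 26, 27, 49] -> [-16, -2, 0]
  probe: [-6, -19, 30, 29, -38] -> [-38, -19, -6, 29, 30] -> [-38, -19, -6]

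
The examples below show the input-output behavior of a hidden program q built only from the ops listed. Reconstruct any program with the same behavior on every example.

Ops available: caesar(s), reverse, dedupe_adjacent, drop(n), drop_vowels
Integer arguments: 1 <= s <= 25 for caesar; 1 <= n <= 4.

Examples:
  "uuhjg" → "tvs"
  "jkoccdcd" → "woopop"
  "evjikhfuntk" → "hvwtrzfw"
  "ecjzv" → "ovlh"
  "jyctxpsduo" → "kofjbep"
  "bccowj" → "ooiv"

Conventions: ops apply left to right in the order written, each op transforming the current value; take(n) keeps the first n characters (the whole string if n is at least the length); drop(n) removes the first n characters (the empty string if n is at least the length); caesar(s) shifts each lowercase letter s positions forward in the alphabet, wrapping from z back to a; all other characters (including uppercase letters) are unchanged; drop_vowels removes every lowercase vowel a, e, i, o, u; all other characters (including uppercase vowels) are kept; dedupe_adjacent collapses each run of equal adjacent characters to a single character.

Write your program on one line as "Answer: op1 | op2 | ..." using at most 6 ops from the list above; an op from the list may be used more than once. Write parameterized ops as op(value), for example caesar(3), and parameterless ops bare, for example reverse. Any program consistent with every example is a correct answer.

drop(1) | reverse | drop_vowels | caesar(12) | reverse

Check, running the answer program on each example:
  "uuhjg" -> "uhjg" -> "gjhu" -> "gjh" -> "svt" -> "tvs"
  "jkoccdcd" -> "koccdcd" -> "dcdccok" -> "dcdcck" -> "popoow" -> "woopop"
  "evjikhfuntk" -> "vjikhfuntk" -> "ktnufhkijv" -> "ktnfhkjv" -> "wfzrtwvh" -> "hvwtrzfw"
  "ecjzv" -> "cjzv" -> "vzjc" -> "vzjc" -> "hlvo" -> "ovlh"
  "jyctxpsduo" -> "yctxpsduo" -> "oudspxtcy" -> "dspxtcy" -> "pebjfok" -> "kofjbep"
  "bccowj" -> "ccowj" -> "jwocc" -> "jwcc" -> "vioo" -> "ooiv"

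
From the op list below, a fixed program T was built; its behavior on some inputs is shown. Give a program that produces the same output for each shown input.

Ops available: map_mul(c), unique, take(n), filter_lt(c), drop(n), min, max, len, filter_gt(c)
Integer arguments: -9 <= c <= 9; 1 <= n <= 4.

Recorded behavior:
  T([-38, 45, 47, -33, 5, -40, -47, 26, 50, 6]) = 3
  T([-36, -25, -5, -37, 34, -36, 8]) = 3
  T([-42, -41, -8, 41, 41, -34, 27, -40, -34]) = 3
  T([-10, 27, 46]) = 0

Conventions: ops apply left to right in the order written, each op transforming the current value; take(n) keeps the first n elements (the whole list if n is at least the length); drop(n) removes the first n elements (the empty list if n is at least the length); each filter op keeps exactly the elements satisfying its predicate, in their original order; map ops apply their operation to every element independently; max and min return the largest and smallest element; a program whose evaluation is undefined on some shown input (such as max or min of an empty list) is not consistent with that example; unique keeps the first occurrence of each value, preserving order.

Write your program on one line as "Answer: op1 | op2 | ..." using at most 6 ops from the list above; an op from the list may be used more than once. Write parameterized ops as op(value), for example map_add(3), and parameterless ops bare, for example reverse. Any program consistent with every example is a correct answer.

drop(1) | map_mul(-4) | filter_gt(-3) | take(3) | len

Check, running the answer program on each example:
  [-38, 45, 47, -33, 5, -40, -47, 26, 50, 6] -> [45, 47, -33, 5, -40, -47, 26, 50, 6] -> [-180, -188, 132, -20, 160, 188, -104, -200, -24] -> [132, 160, 188] -> [132, 160, 188] -> 3
  [-36, -25, -5, -37, 34, -36, 8] -> [-25, -5, -37, 34, -36, 8] -> [100, 20, 148, -136, 144, -32] -> [100, 20, 148, 144] -> [100, 20, 148] -> 3
  [-42, -41, -8, 41, 41, -34, 27, -40, -34] -> [-41, -8, 41, 41, -34, 27, -40, -34] -> [164, 32, -164, -164, 136, -108, 160, 136] -> [164, 32, 136, 160, 136] -> [164, 32, 136] -> 3
  [-10, 27, 46] -> [27, 46] -> [-108, -184] -> [] -> [] -> 0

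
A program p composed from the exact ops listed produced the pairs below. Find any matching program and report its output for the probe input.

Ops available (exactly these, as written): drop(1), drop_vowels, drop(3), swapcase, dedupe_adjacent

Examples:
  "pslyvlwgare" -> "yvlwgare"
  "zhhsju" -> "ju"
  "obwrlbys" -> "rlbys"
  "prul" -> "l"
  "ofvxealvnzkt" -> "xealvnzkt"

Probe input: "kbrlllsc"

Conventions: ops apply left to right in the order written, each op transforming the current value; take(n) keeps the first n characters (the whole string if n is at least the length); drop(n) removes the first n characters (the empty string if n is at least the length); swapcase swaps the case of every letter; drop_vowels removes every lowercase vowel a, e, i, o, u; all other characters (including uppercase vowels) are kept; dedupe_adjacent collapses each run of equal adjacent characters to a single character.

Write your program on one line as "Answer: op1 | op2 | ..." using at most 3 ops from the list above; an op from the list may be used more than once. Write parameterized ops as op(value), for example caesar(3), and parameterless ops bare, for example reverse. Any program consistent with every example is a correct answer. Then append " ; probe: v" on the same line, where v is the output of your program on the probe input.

dedupe_adjacent | drop(3) ; probe: "lsc"

Check, running the answer program on each example:
  "pslyvlwgare" -> "pslyvlwgare" -> "yvlwgare"
  "zhhsju" -> "zhsju" -> "ju"
  "obwrlbys" -> "obwrlbys" -> "rlbys"
  "prul" -> "prul" -> "l"
  "ofvxealvnzkt" -> "ofvxealvnzkt" -> "xealvnzkt"
  probe: "kbrlllsc" -> "kbrlsc" -> "lsc"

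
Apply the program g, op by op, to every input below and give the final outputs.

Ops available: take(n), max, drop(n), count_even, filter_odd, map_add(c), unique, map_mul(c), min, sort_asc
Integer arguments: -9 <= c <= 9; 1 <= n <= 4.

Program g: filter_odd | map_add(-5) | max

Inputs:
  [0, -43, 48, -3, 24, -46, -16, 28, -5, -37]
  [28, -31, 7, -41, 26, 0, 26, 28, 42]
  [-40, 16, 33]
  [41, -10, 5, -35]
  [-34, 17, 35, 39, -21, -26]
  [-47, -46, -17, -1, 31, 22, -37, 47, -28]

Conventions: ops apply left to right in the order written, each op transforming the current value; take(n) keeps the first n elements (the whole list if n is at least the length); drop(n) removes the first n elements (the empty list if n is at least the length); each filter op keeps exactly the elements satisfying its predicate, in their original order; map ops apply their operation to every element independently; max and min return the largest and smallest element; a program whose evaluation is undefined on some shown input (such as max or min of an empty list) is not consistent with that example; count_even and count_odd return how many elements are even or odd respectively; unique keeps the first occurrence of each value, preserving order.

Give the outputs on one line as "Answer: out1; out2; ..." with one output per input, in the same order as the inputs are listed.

-8; 2; 28; 36; 34; 42

Execution, op by op:
  [0, -43, 48, -3, 24, -46, -16, 28, -5, -37] -> [-43, -3, -5, -37] -> [-48, -8, -10, -42] -> -8
  [28, -31, 7, -41, 26, 0, 26, 28, 42] -> [-31, 7, -41] -> [-36, 2, -46] -> 2
  [-40, 16, 33] -> [33] -> [28] -> 28
  [41, -10, 5, -35] -> [41, 5, -35] -> [36, 0, -40] -> 36
  [-34, 17, 35, 39, -21, -26] -> [17, 35, 39, -21] -> [12, 30, 34, -26] -> 34
  [-47, -46, -17, -1, 31, 22, -37, 47, -28] -> [-47, -17, -1, 31, -37, 47] -> [-52, -22, -6, 26, -42, 42] -> 42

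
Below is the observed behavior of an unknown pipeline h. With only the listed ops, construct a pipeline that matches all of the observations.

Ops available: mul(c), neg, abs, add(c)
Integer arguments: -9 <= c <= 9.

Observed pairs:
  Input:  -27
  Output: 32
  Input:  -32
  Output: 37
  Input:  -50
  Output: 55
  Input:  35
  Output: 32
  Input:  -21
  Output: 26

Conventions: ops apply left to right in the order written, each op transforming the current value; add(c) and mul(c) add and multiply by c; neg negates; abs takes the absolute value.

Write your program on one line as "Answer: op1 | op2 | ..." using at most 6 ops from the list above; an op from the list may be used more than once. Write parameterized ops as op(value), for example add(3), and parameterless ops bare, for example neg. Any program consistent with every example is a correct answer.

add(-8) | neg | add(-4) | abs | add(1)

Check, running the answer program on each example:
  -27 -> -35 -> 35 -> 31 -> 31 -> 32
  -32 -> -40 -> 40 -> 36 -> 36 -> 37
  -50 -> -58 -> 58 -> 54 -> 54 -> 55
  35 -> 27 -> -27 -> -31 -> 31 -> 32
  -21 -> -29 -> 29 -> 25 -> 25 -> 26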